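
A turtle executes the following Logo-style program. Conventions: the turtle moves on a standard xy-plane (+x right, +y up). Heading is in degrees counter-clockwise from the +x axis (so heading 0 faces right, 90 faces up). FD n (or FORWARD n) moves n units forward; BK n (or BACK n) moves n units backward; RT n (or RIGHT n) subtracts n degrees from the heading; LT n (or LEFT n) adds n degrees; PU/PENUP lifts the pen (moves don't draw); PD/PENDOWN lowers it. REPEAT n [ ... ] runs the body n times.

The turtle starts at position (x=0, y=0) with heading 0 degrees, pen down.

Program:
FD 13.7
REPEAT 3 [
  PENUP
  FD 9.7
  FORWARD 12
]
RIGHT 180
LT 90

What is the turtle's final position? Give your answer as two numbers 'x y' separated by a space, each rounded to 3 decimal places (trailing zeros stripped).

Answer: 78.8 0

Derivation:
Executing turtle program step by step:
Start: pos=(0,0), heading=0, pen down
FD 13.7: (0,0) -> (13.7,0) [heading=0, draw]
REPEAT 3 [
  -- iteration 1/3 --
  PU: pen up
  FD 9.7: (13.7,0) -> (23.4,0) [heading=0, move]
  FD 12: (23.4,0) -> (35.4,0) [heading=0, move]
  -- iteration 2/3 --
  PU: pen up
  FD 9.7: (35.4,0) -> (45.1,0) [heading=0, move]
  FD 12: (45.1,0) -> (57.1,0) [heading=0, move]
  -- iteration 3/3 --
  PU: pen up
  FD 9.7: (57.1,0) -> (66.8,0) [heading=0, move]
  FD 12: (66.8,0) -> (78.8,0) [heading=0, move]
]
RT 180: heading 0 -> 180
LT 90: heading 180 -> 270
Final: pos=(78.8,0), heading=270, 1 segment(s) drawn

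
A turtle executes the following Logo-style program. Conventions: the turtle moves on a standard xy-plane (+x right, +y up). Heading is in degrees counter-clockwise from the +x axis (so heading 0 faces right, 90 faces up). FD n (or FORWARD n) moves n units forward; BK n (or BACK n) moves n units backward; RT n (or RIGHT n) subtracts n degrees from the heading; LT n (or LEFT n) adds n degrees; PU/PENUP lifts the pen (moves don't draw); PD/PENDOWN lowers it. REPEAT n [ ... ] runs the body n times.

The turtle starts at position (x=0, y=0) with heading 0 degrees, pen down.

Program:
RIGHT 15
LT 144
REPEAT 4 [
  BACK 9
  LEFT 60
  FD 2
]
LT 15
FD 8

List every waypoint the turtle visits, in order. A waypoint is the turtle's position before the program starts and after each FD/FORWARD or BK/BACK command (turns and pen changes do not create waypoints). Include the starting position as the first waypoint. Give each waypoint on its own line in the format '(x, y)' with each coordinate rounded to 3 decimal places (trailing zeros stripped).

Answer: (0, 0)
(5.664, -6.994)
(3.689, -7.307)
(12.578, -5.899)
(11.861, -7.766)
(15.086, 0.636)
(16.345, -0.919)
(10.681, 6.076)
(12.656, 6.389)
(19.965, 9.643)

Derivation:
Executing turtle program step by step:
Start: pos=(0,0), heading=0, pen down
RT 15: heading 0 -> 345
LT 144: heading 345 -> 129
REPEAT 4 [
  -- iteration 1/4 --
  BK 9: (0,0) -> (5.664,-6.994) [heading=129, draw]
  LT 60: heading 129 -> 189
  FD 2: (5.664,-6.994) -> (3.689,-7.307) [heading=189, draw]
  -- iteration 2/4 --
  BK 9: (3.689,-7.307) -> (12.578,-5.899) [heading=189, draw]
  LT 60: heading 189 -> 249
  FD 2: (12.578,-5.899) -> (11.861,-7.766) [heading=249, draw]
  -- iteration 3/4 --
  BK 9: (11.861,-7.766) -> (15.086,0.636) [heading=249, draw]
  LT 60: heading 249 -> 309
  FD 2: (15.086,0.636) -> (16.345,-0.919) [heading=309, draw]
  -- iteration 4/4 --
  BK 9: (16.345,-0.919) -> (10.681,6.076) [heading=309, draw]
  LT 60: heading 309 -> 9
  FD 2: (10.681,6.076) -> (12.656,6.389) [heading=9, draw]
]
LT 15: heading 9 -> 24
FD 8: (12.656,6.389) -> (19.965,9.643) [heading=24, draw]
Final: pos=(19.965,9.643), heading=24, 9 segment(s) drawn
Waypoints (10 total):
(0, 0)
(5.664, -6.994)
(3.689, -7.307)
(12.578, -5.899)
(11.861, -7.766)
(15.086, 0.636)
(16.345, -0.919)
(10.681, 6.076)
(12.656, 6.389)
(19.965, 9.643)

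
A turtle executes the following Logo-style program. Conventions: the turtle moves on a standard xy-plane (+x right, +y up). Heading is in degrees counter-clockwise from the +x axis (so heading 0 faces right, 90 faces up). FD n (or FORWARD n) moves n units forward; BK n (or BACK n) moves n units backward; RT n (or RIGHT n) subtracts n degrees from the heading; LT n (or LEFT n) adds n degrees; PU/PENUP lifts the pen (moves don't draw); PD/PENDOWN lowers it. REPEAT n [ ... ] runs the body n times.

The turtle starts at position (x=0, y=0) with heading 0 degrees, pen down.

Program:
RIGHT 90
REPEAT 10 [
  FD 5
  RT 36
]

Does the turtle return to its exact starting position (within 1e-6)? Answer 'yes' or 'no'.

Executing turtle program step by step:
Start: pos=(0,0), heading=0, pen down
RT 90: heading 0 -> 270
REPEAT 10 [
  -- iteration 1/10 --
  FD 5: (0,0) -> (0,-5) [heading=270, draw]
  RT 36: heading 270 -> 234
  -- iteration 2/10 --
  FD 5: (0,-5) -> (-2.939,-9.045) [heading=234, draw]
  RT 36: heading 234 -> 198
  -- iteration 3/10 --
  FD 5: (-2.939,-9.045) -> (-7.694,-10.59) [heading=198, draw]
  RT 36: heading 198 -> 162
  -- iteration 4/10 --
  FD 5: (-7.694,-10.59) -> (-12.449,-9.045) [heading=162, draw]
  RT 36: heading 162 -> 126
  -- iteration 5/10 --
  FD 5: (-12.449,-9.045) -> (-15.388,-5) [heading=126, draw]
  RT 36: heading 126 -> 90
  -- iteration 6/10 --
  FD 5: (-15.388,-5) -> (-15.388,0) [heading=90, draw]
  RT 36: heading 90 -> 54
  -- iteration 7/10 --
  FD 5: (-15.388,0) -> (-12.449,4.045) [heading=54, draw]
  RT 36: heading 54 -> 18
  -- iteration 8/10 --
  FD 5: (-12.449,4.045) -> (-7.694,5.59) [heading=18, draw]
  RT 36: heading 18 -> 342
  -- iteration 9/10 --
  FD 5: (-7.694,5.59) -> (-2.939,4.045) [heading=342, draw]
  RT 36: heading 342 -> 306
  -- iteration 10/10 --
  FD 5: (-2.939,4.045) -> (0,0) [heading=306, draw]
  RT 36: heading 306 -> 270
]
Final: pos=(0,0), heading=270, 10 segment(s) drawn

Start position: (0, 0)
Final position: (0, 0)
Distance = 0; < 1e-6 -> CLOSED

Answer: yes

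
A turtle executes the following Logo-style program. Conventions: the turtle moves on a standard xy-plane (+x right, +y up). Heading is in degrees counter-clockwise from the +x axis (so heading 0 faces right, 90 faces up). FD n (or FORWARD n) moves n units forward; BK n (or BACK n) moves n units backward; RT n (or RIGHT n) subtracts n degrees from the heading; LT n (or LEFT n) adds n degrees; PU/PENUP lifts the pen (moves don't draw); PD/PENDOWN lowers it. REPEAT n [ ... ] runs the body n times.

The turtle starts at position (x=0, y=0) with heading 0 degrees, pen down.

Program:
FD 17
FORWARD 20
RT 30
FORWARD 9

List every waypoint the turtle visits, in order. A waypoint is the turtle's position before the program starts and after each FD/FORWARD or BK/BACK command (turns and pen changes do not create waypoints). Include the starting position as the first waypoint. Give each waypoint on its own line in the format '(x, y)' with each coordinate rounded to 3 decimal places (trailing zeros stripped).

Executing turtle program step by step:
Start: pos=(0,0), heading=0, pen down
FD 17: (0,0) -> (17,0) [heading=0, draw]
FD 20: (17,0) -> (37,0) [heading=0, draw]
RT 30: heading 0 -> 330
FD 9: (37,0) -> (44.794,-4.5) [heading=330, draw]
Final: pos=(44.794,-4.5), heading=330, 3 segment(s) drawn
Waypoints (4 total):
(0, 0)
(17, 0)
(37, 0)
(44.794, -4.5)

Answer: (0, 0)
(17, 0)
(37, 0)
(44.794, -4.5)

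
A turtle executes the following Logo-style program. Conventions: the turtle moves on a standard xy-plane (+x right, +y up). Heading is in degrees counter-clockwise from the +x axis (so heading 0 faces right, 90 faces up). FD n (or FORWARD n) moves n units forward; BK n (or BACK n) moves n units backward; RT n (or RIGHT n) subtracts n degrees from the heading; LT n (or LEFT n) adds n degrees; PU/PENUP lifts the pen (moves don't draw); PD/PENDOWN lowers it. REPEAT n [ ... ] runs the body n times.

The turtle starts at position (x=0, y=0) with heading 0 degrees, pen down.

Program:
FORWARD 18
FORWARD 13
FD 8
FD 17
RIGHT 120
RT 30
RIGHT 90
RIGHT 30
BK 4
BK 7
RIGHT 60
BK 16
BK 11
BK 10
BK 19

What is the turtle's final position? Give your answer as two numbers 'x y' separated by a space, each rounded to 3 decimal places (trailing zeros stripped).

Executing turtle program step by step:
Start: pos=(0,0), heading=0, pen down
FD 18: (0,0) -> (18,0) [heading=0, draw]
FD 13: (18,0) -> (31,0) [heading=0, draw]
FD 8: (31,0) -> (39,0) [heading=0, draw]
FD 17: (39,0) -> (56,0) [heading=0, draw]
RT 120: heading 0 -> 240
RT 30: heading 240 -> 210
RT 90: heading 210 -> 120
RT 30: heading 120 -> 90
BK 4: (56,0) -> (56,-4) [heading=90, draw]
BK 7: (56,-4) -> (56,-11) [heading=90, draw]
RT 60: heading 90 -> 30
BK 16: (56,-11) -> (42.144,-19) [heading=30, draw]
BK 11: (42.144,-19) -> (32.617,-24.5) [heading=30, draw]
BK 10: (32.617,-24.5) -> (23.957,-29.5) [heading=30, draw]
BK 19: (23.957,-29.5) -> (7.503,-39) [heading=30, draw]
Final: pos=(7.503,-39), heading=30, 10 segment(s) drawn

Answer: 7.503 -39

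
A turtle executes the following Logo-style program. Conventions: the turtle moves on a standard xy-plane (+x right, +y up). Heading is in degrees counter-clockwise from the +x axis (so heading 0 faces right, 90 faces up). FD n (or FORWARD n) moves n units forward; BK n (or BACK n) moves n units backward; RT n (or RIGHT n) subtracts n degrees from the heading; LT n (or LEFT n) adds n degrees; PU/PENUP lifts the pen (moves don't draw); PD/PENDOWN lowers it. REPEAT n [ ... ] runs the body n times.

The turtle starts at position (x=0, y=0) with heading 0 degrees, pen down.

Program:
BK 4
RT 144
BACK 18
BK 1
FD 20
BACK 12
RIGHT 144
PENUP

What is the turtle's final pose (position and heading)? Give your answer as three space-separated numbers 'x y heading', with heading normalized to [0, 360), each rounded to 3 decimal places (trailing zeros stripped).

Executing turtle program step by step:
Start: pos=(0,0), heading=0, pen down
BK 4: (0,0) -> (-4,0) [heading=0, draw]
RT 144: heading 0 -> 216
BK 18: (-4,0) -> (10.562,10.58) [heading=216, draw]
BK 1: (10.562,10.58) -> (11.371,11.168) [heading=216, draw]
FD 20: (11.371,11.168) -> (-4.809,-0.588) [heading=216, draw]
BK 12: (-4.809,-0.588) -> (4.899,6.466) [heading=216, draw]
RT 144: heading 216 -> 72
PU: pen up
Final: pos=(4.899,6.466), heading=72, 5 segment(s) drawn

Answer: 4.899 6.466 72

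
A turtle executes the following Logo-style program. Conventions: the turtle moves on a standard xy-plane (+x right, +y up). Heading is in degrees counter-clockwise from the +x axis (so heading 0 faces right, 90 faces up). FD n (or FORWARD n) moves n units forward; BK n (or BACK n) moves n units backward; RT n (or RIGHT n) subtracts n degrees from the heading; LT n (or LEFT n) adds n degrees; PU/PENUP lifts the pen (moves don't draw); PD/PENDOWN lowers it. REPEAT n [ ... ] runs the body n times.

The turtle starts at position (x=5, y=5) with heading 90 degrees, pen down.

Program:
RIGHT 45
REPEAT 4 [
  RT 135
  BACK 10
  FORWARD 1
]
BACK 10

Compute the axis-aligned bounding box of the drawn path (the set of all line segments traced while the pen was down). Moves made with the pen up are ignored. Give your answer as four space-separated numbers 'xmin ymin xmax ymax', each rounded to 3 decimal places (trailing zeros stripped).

Executing turtle program step by step:
Start: pos=(5,5), heading=90, pen down
RT 45: heading 90 -> 45
REPEAT 4 [
  -- iteration 1/4 --
  RT 135: heading 45 -> 270
  BK 10: (5,5) -> (5,15) [heading=270, draw]
  FD 1: (5,15) -> (5,14) [heading=270, draw]
  -- iteration 2/4 --
  RT 135: heading 270 -> 135
  BK 10: (5,14) -> (12.071,6.929) [heading=135, draw]
  FD 1: (12.071,6.929) -> (11.364,7.636) [heading=135, draw]
  -- iteration 3/4 --
  RT 135: heading 135 -> 0
  BK 10: (11.364,7.636) -> (1.364,7.636) [heading=0, draw]
  FD 1: (1.364,7.636) -> (2.364,7.636) [heading=0, draw]
  -- iteration 4/4 --
  RT 135: heading 0 -> 225
  BK 10: (2.364,7.636) -> (9.435,14.707) [heading=225, draw]
  FD 1: (9.435,14.707) -> (8.728,14) [heading=225, draw]
]
BK 10: (8.728,14) -> (15.799,21.071) [heading=225, draw]
Final: pos=(15.799,21.071), heading=225, 9 segment(s) drawn

Segment endpoints: x in {1.364, 2.364, 5, 5, 8.728, 9.435, 11.364, 12.071, 15.799}, y in {5, 6.929, 7.636, 7.636, 14, 14, 14.707, 15, 21.071}
xmin=1.364, ymin=5, xmax=15.799, ymax=21.071

Answer: 1.364 5 15.799 21.071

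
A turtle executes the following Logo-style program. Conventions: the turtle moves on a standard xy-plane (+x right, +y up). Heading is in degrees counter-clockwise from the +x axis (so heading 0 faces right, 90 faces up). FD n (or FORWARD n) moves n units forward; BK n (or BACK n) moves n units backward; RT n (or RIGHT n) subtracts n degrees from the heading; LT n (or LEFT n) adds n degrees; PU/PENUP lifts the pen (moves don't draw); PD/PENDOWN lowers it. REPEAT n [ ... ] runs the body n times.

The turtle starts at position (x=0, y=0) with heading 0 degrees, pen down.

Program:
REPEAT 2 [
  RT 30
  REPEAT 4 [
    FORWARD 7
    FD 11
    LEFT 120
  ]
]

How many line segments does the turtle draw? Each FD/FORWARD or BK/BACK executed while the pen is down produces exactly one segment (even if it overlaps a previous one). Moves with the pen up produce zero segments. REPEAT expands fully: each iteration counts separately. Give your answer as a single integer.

Executing turtle program step by step:
Start: pos=(0,0), heading=0, pen down
REPEAT 2 [
  -- iteration 1/2 --
  RT 30: heading 0 -> 330
  REPEAT 4 [
    -- iteration 1/4 --
    FD 7: (0,0) -> (6.062,-3.5) [heading=330, draw]
    FD 11: (6.062,-3.5) -> (15.588,-9) [heading=330, draw]
    LT 120: heading 330 -> 90
    -- iteration 2/4 --
    FD 7: (15.588,-9) -> (15.588,-2) [heading=90, draw]
    FD 11: (15.588,-2) -> (15.588,9) [heading=90, draw]
    LT 120: heading 90 -> 210
    -- iteration 3/4 --
    FD 7: (15.588,9) -> (9.526,5.5) [heading=210, draw]
    FD 11: (9.526,5.5) -> (0,0) [heading=210, draw]
    LT 120: heading 210 -> 330
    -- iteration 4/4 --
    FD 7: (0,0) -> (6.062,-3.5) [heading=330, draw]
    FD 11: (6.062,-3.5) -> (15.588,-9) [heading=330, draw]
    LT 120: heading 330 -> 90
  ]
  -- iteration 2/2 --
  RT 30: heading 90 -> 60
  REPEAT 4 [
    -- iteration 1/4 --
    FD 7: (15.588,-9) -> (19.088,-2.938) [heading=60, draw]
    FD 11: (19.088,-2.938) -> (24.588,6.588) [heading=60, draw]
    LT 120: heading 60 -> 180
    -- iteration 2/4 --
    FD 7: (24.588,6.588) -> (17.588,6.588) [heading=180, draw]
    FD 11: (17.588,6.588) -> (6.588,6.588) [heading=180, draw]
    LT 120: heading 180 -> 300
    -- iteration 3/4 --
    FD 7: (6.588,6.588) -> (10.088,0.526) [heading=300, draw]
    FD 11: (10.088,0.526) -> (15.588,-9) [heading=300, draw]
    LT 120: heading 300 -> 60
    -- iteration 4/4 --
    FD 7: (15.588,-9) -> (19.088,-2.938) [heading=60, draw]
    FD 11: (19.088,-2.938) -> (24.588,6.588) [heading=60, draw]
    LT 120: heading 60 -> 180
  ]
]
Final: pos=(24.588,6.588), heading=180, 16 segment(s) drawn
Segments drawn: 16

Answer: 16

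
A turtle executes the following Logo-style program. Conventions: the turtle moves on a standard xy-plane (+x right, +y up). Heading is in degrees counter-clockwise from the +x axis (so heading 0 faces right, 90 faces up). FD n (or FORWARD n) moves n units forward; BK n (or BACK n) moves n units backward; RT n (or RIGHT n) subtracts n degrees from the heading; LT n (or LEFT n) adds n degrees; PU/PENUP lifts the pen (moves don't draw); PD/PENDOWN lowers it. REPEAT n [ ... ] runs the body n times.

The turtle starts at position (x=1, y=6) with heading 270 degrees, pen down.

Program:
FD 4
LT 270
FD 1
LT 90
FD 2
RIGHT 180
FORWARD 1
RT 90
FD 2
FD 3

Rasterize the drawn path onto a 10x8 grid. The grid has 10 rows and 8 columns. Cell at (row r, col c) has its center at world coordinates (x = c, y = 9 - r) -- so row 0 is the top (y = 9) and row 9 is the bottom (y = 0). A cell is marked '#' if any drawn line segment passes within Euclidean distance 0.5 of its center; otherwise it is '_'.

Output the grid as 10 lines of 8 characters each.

Segment 0: (1,6) -> (1,2)
Segment 1: (1,2) -> (-0,2)
Segment 2: (-0,2) -> (-0,0)
Segment 3: (-0,0) -> (-0,1)
Segment 4: (-0,1) -> (2,1)
Segment 5: (2,1) -> (5,1)

Answer: ________
________
________
_#______
_#______
_#______
_#______
##______
######__
#_______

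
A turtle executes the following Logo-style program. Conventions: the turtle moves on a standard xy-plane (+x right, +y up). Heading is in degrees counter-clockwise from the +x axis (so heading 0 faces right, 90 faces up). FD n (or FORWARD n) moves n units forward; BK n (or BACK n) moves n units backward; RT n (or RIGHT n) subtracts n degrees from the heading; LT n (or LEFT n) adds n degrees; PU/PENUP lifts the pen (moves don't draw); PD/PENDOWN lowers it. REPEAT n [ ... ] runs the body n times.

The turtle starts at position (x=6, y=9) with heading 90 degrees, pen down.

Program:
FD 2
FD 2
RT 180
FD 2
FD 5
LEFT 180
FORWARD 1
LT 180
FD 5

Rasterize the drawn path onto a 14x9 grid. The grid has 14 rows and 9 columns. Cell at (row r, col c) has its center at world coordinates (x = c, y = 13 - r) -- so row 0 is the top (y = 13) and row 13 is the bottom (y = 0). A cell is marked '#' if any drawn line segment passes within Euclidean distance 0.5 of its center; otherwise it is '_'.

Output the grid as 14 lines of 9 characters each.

Segment 0: (6,9) -> (6,11)
Segment 1: (6,11) -> (6,13)
Segment 2: (6,13) -> (6,11)
Segment 3: (6,11) -> (6,6)
Segment 4: (6,6) -> (6,7)
Segment 5: (6,7) -> (6,2)

Answer: ______#__
______#__
______#__
______#__
______#__
______#__
______#__
______#__
______#__
______#__
______#__
______#__
_________
_________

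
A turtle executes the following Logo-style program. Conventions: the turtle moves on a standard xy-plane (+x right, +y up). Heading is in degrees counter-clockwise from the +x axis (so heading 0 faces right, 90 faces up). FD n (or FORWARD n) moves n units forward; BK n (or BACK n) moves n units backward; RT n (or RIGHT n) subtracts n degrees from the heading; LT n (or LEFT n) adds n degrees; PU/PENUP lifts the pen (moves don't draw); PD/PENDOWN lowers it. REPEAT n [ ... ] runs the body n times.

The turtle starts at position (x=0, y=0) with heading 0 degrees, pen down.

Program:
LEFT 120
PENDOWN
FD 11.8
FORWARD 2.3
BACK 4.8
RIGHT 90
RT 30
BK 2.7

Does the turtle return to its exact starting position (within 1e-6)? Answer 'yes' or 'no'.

Answer: no

Derivation:
Executing turtle program step by step:
Start: pos=(0,0), heading=0, pen down
LT 120: heading 0 -> 120
PD: pen down
FD 11.8: (0,0) -> (-5.9,10.219) [heading=120, draw]
FD 2.3: (-5.9,10.219) -> (-7.05,12.211) [heading=120, draw]
BK 4.8: (-7.05,12.211) -> (-4.65,8.054) [heading=120, draw]
RT 90: heading 120 -> 30
RT 30: heading 30 -> 0
BK 2.7: (-4.65,8.054) -> (-7.35,8.054) [heading=0, draw]
Final: pos=(-7.35,8.054), heading=0, 4 segment(s) drawn

Start position: (0, 0)
Final position: (-7.35, 8.054)
Distance = 10.904; >= 1e-6 -> NOT closed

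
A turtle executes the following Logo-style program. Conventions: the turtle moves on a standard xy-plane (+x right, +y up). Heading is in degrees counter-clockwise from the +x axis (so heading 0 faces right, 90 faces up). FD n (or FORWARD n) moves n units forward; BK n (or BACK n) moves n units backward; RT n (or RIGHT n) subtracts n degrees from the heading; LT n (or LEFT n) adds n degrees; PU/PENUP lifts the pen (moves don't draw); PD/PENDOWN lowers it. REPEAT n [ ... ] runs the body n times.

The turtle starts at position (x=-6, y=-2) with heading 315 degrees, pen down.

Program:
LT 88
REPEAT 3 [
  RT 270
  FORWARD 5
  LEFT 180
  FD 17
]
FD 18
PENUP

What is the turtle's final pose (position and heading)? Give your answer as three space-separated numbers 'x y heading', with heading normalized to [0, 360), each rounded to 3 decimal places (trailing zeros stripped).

Answer: -27.052 2.98 133

Derivation:
Executing turtle program step by step:
Start: pos=(-6,-2), heading=315, pen down
LT 88: heading 315 -> 43
REPEAT 3 [
  -- iteration 1/3 --
  RT 270: heading 43 -> 133
  FD 5: (-6,-2) -> (-9.41,1.657) [heading=133, draw]
  LT 180: heading 133 -> 313
  FD 17: (-9.41,1.657) -> (2.184,-10.776) [heading=313, draw]
  -- iteration 2/3 --
  RT 270: heading 313 -> 43
  FD 5: (2.184,-10.776) -> (5.841,-7.366) [heading=43, draw]
  LT 180: heading 43 -> 223
  FD 17: (5.841,-7.366) -> (-6.592,-18.96) [heading=223, draw]
  -- iteration 3/3 --
  RT 270: heading 223 -> 313
  FD 5: (-6.592,-18.96) -> (-3.182,-22.617) [heading=313, draw]
  LT 180: heading 313 -> 133
  FD 17: (-3.182,-22.617) -> (-14.776,-10.184) [heading=133, draw]
]
FD 18: (-14.776,-10.184) -> (-27.052,2.98) [heading=133, draw]
PU: pen up
Final: pos=(-27.052,2.98), heading=133, 7 segment(s) drawn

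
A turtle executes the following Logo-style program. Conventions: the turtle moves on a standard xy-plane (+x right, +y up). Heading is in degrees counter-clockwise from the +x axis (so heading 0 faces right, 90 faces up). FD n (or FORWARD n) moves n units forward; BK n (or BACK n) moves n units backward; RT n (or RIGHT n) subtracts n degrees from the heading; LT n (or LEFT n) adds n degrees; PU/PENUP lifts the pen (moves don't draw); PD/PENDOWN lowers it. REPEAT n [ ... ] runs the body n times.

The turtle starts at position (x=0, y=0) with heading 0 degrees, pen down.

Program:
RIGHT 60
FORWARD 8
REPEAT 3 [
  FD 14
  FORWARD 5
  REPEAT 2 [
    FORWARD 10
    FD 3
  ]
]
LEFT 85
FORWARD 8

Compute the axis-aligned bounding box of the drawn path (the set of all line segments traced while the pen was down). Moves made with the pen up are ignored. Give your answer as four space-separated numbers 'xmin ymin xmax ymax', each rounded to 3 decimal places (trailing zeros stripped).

Answer: 0 -123.842 78.75 0

Derivation:
Executing turtle program step by step:
Start: pos=(0,0), heading=0, pen down
RT 60: heading 0 -> 300
FD 8: (0,0) -> (4,-6.928) [heading=300, draw]
REPEAT 3 [
  -- iteration 1/3 --
  FD 14: (4,-6.928) -> (11,-19.053) [heading=300, draw]
  FD 5: (11,-19.053) -> (13.5,-23.383) [heading=300, draw]
  REPEAT 2 [
    -- iteration 1/2 --
    FD 10: (13.5,-23.383) -> (18.5,-32.043) [heading=300, draw]
    FD 3: (18.5,-32.043) -> (20,-34.641) [heading=300, draw]
    -- iteration 2/2 --
    FD 10: (20,-34.641) -> (25,-43.301) [heading=300, draw]
    FD 3: (25,-43.301) -> (26.5,-45.899) [heading=300, draw]
  ]
  -- iteration 2/3 --
  FD 14: (26.5,-45.899) -> (33.5,-58.024) [heading=300, draw]
  FD 5: (33.5,-58.024) -> (36,-62.354) [heading=300, draw]
  REPEAT 2 [
    -- iteration 1/2 --
    FD 10: (36,-62.354) -> (41,-71.014) [heading=300, draw]
    FD 3: (41,-71.014) -> (42.5,-73.612) [heading=300, draw]
    -- iteration 2/2 --
    FD 10: (42.5,-73.612) -> (47.5,-82.272) [heading=300, draw]
    FD 3: (47.5,-82.272) -> (49,-84.87) [heading=300, draw]
  ]
  -- iteration 3/3 --
  FD 14: (49,-84.87) -> (56,-96.995) [heading=300, draw]
  FD 5: (56,-96.995) -> (58.5,-101.325) [heading=300, draw]
  REPEAT 2 [
    -- iteration 1/2 --
    FD 10: (58.5,-101.325) -> (63.5,-109.985) [heading=300, draw]
    FD 3: (63.5,-109.985) -> (65,-112.583) [heading=300, draw]
    -- iteration 2/2 --
    FD 10: (65,-112.583) -> (70,-121.244) [heading=300, draw]
    FD 3: (70,-121.244) -> (71.5,-123.842) [heading=300, draw]
  ]
]
LT 85: heading 300 -> 25
FD 8: (71.5,-123.842) -> (78.75,-120.461) [heading=25, draw]
Final: pos=(78.75,-120.461), heading=25, 20 segment(s) drawn

Segment endpoints: x in {0, 4, 11, 13.5, 18.5, 20, 25, 26.5, 33.5, 36, 41, 42.5, 47.5, 49, 56, 58.5, 63.5, 65, 70, 71.5, 78.75}, y in {-123.842, -121.244, -120.461, -112.583, -109.985, -101.325, -96.995, -84.87, -82.272, -73.612, -71.014, -62.354, -58.024, -45.899, -43.301, -34.641, -32.043, -23.383, -19.053, -6.928, 0}
xmin=0, ymin=-123.842, xmax=78.75, ymax=0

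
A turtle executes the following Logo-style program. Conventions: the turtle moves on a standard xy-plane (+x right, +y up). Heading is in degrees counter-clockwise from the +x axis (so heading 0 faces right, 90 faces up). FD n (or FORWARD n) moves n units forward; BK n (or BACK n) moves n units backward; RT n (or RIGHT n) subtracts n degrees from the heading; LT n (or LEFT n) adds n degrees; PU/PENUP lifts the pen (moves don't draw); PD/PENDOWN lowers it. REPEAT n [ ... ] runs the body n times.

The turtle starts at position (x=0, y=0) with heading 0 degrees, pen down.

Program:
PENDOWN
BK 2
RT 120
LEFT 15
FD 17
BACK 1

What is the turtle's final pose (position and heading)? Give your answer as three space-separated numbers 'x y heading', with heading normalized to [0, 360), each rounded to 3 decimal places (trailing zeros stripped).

Answer: -6.141 -15.455 255

Derivation:
Executing turtle program step by step:
Start: pos=(0,0), heading=0, pen down
PD: pen down
BK 2: (0,0) -> (-2,0) [heading=0, draw]
RT 120: heading 0 -> 240
LT 15: heading 240 -> 255
FD 17: (-2,0) -> (-6.4,-16.421) [heading=255, draw]
BK 1: (-6.4,-16.421) -> (-6.141,-15.455) [heading=255, draw]
Final: pos=(-6.141,-15.455), heading=255, 3 segment(s) drawn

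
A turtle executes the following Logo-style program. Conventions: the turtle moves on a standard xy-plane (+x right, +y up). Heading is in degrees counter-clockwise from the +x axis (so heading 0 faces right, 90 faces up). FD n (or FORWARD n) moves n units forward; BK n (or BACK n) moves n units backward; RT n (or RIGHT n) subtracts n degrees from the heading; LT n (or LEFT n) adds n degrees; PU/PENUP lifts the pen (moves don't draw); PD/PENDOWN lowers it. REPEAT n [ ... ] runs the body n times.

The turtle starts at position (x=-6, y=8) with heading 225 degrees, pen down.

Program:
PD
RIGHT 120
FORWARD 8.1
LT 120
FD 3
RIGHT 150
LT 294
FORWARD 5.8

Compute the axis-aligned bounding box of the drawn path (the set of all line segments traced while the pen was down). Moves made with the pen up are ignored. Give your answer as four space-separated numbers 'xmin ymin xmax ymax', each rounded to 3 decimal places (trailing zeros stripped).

Answer: -10.218 8 -4.489 15.824

Derivation:
Executing turtle program step by step:
Start: pos=(-6,8), heading=225, pen down
PD: pen down
RT 120: heading 225 -> 105
FD 8.1: (-6,8) -> (-8.096,15.824) [heading=105, draw]
LT 120: heading 105 -> 225
FD 3: (-8.096,15.824) -> (-10.218,13.703) [heading=225, draw]
RT 150: heading 225 -> 75
LT 294: heading 75 -> 9
FD 5.8: (-10.218,13.703) -> (-4.489,14.61) [heading=9, draw]
Final: pos=(-4.489,14.61), heading=9, 3 segment(s) drawn

Segment endpoints: x in {-10.218, -8.096, -6, -4.489}, y in {8, 13.703, 14.61, 15.824}
xmin=-10.218, ymin=8, xmax=-4.489, ymax=15.824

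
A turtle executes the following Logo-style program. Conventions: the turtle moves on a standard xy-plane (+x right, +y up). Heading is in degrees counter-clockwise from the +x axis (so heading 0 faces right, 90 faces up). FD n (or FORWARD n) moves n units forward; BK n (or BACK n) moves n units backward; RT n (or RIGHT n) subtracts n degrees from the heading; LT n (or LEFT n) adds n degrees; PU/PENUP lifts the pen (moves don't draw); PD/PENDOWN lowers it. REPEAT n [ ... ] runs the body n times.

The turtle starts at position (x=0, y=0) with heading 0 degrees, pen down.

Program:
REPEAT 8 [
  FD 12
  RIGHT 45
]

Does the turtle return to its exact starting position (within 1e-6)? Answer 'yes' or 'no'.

Executing turtle program step by step:
Start: pos=(0,0), heading=0, pen down
REPEAT 8 [
  -- iteration 1/8 --
  FD 12: (0,0) -> (12,0) [heading=0, draw]
  RT 45: heading 0 -> 315
  -- iteration 2/8 --
  FD 12: (12,0) -> (20.485,-8.485) [heading=315, draw]
  RT 45: heading 315 -> 270
  -- iteration 3/8 --
  FD 12: (20.485,-8.485) -> (20.485,-20.485) [heading=270, draw]
  RT 45: heading 270 -> 225
  -- iteration 4/8 --
  FD 12: (20.485,-20.485) -> (12,-28.971) [heading=225, draw]
  RT 45: heading 225 -> 180
  -- iteration 5/8 --
  FD 12: (12,-28.971) -> (0,-28.971) [heading=180, draw]
  RT 45: heading 180 -> 135
  -- iteration 6/8 --
  FD 12: (0,-28.971) -> (-8.485,-20.485) [heading=135, draw]
  RT 45: heading 135 -> 90
  -- iteration 7/8 --
  FD 12: (-8.485,-20.485) -> (-8.485,-8.485) [heading=90, draw]
  RT 45: heading 90 -> 45
  -- iteration 8/8 --
  FD 12: (-8.485,-8.485) -> (0,0) [heading=45, draw]
  RT 45: heading 45 -> 0
]
Final: pos=(0,0), heading=0, 8 segment(s) drawn

Start position: (0, 0)
Final position: (0, 0)
Distance = 0; < 1e-6 -> CLOSED

Answer: yes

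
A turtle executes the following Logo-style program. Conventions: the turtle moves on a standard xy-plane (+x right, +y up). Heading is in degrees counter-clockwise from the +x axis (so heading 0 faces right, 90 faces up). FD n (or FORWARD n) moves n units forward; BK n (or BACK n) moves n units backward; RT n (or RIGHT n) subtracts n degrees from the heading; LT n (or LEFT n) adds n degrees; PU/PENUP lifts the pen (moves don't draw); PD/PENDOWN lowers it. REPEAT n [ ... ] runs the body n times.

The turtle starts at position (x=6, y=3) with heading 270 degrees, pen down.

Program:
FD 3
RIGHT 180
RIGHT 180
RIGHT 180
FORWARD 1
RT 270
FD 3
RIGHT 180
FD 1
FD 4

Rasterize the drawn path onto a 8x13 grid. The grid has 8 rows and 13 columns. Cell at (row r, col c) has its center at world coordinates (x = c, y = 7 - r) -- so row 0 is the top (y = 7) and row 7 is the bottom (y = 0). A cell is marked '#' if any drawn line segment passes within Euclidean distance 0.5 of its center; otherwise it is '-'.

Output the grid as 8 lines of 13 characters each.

Answer: -------------
-------------
-------------
-------------
------#------
------#------
---######----
------#------

Derivation:
Segment 0: (6,3) -> (6,0)
Segment 1: (6,0) -> (6,1)
Segment 2: (6,1) -> (3,1)
Segment 3: (3,1) -> (4,1)
Segment 4: (4,1) -> (8,1)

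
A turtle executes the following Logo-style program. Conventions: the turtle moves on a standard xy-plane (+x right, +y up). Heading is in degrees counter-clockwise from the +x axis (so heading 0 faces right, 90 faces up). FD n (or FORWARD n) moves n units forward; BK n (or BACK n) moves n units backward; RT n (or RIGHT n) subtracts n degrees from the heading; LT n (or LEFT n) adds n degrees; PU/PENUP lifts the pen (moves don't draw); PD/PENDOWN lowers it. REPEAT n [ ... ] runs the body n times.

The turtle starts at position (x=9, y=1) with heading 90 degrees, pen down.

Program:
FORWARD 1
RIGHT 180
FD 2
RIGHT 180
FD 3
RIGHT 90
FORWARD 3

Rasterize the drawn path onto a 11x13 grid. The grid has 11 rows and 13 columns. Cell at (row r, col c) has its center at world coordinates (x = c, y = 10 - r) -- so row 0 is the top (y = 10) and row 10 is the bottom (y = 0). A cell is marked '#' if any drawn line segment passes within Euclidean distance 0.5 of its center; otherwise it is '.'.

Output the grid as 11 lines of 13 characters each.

Answer: .............
.............
.............
.............
.............
.............
.............
.........####
.........#...
.........#...
.........#...

Derivation:
Segment 0: (9,1) -> (9,2)
Segment 1: (9,2) -> (9,0)
Segment 2: (9,0) -> (9,3)
Segment 3: (9,3) -> (12,3)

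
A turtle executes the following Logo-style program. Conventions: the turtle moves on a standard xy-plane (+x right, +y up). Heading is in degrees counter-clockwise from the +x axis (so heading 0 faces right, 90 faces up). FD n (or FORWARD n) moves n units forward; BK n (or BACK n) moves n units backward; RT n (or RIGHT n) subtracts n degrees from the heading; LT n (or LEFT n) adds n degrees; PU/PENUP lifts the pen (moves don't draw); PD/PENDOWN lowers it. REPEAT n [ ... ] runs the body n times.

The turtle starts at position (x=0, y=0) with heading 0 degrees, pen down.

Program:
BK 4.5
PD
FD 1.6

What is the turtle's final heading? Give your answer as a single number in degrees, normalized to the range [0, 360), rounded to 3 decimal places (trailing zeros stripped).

Answer: 0

Derivation:
Executing turtle program step by step:
Start: pos=(0,0), heading=0, pen down
BK 4.5: (0,0) -> (-4.5,0) [heading=0, draw]
PD: pen down
FD 1.6: (-4.5,0) -> (-2.9,0) [heading=0, draw]
Final: pos=(-2.9,0), heading=0, 2 segment(s) drawn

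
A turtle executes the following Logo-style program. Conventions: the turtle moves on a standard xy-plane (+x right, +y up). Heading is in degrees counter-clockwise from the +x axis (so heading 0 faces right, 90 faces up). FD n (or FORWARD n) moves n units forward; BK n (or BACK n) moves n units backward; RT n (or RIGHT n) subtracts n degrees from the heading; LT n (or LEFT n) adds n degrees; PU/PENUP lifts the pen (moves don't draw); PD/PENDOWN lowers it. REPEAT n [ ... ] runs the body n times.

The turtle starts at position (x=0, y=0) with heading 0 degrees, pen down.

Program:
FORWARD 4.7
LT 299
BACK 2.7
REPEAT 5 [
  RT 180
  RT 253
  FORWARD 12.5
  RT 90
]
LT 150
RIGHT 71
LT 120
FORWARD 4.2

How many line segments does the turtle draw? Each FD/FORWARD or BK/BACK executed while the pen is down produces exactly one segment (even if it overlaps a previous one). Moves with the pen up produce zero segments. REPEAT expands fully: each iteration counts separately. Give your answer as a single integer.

Executing turtle program step by step:
Start: pos=(0,0), heading=0, pen down
FD 4.7: (0,0) -> (4.7,0) [heading=0, draw]
LT 299: heading 0 -> 299
BK 2.7: (4.7,0) -> (3.391,2.361) [heading=299, draw]
REPEAT 5 [
  -- iteration 1/5 --
  RT 180: heading 299 -> 119
  RT 253: heading 119 -> 226
  FD 12.5: (3.391,2.361) -> (-5.292,-6.63) [heading=226, draw]
  RT 90: heading 226 -> 136
  -- iteration 2/5 --
  RT 180: heading 136 -> 316
  RT 253: heading 316 -> 63
  FD 12.5: (-5.292,-6.63) -> (0.383,4.507) [heading=63, draw]
  RT 90: heading 63 -> 333
  -- iteration 3/5 --
  RT 180: heading 333 -> 153
  RT 253: heading 153 -> 260
  FD 12.5: (0.383,4.507) -> (-1.788,-7.803) [heading=260, draw]
  RT 90: heading 260 -> 170
  -- iteration 4/5 --
  RT 180: heading 170 -> 350
  RT 253: heading 350 -> 97
  FD 12.5: (-1.788,-7.803) -> (-3.311,4.604) [heading=97, draw]
  RT 90: heading 97 -> 7
  -- iteration 5/5 --
  RT 180: heading 7 -> 187
  RT 253: heading 187 -> 294
  FD 12.5: (-3.311,4.604) -> (1.773,-6.815) [heading=294, draw]
  RT 90: heading 294 -> 204
]
LT 150: heading 204 -> 354
RT 71: heading 354 -> 283
LT 120: heading 283 -> 43
FD 4.2: (1.773,-6.815) -> (4.845,-3.951) [heading=43, draw]
Final: pos=(4.845,-3.951), heading=43, 8 segment(s) drawn
Segments drawn: 8

Answer: 8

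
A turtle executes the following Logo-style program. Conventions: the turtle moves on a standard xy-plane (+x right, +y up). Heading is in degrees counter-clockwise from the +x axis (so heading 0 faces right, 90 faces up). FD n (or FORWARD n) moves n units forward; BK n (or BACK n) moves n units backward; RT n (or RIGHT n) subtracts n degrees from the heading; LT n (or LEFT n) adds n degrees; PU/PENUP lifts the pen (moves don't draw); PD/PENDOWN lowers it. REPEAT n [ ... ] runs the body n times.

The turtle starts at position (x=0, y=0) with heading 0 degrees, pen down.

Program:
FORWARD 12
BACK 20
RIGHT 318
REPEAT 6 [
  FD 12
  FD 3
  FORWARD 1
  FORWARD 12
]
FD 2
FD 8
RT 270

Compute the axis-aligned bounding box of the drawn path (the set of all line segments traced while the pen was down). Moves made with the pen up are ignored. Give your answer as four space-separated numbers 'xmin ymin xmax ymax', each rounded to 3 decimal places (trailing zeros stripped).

Executing turtle program step by step:
Start: pos=(0,0), heading=0, pen down
FD 12: (0,0) -> (12,0) [heading=0, draw]
BK 20: (12,0) -> (-8,0) [heading=0, draw]
RT 318: heading 0 -> 42
REPEAT 6 [
  -- iteration 1/6 --
  FD 12: (-8,0) -> (0.918,8.03) [heading=42, draw]
  FD 3: (0.918,8.03) -> (3.147,10.037) [heading=42, draw]
  FD 1: (3.147,10.037) -> (3.89,10.706) [heading=42, draw]
  FD 12: (3.89,10.706) -> (12.808,18.736) [heading=42, draw]
  -- iteration 2/6 --
  FD 12: (12.808,18.736) -> (21.726,26.765) [heading=42, draw]
  FD 3: (21.726,26.765) -> (23.955,28.773) [heading=42, draw]
  FD 1: (23.955,28.773) -> (24.698,29.442) [heading=42, draw]
  FD 12: (24.698,29.442) -> (33.616,37.471) [heading=42, draw]
  -- iteration 3/6 --
  FD 12: (33.616,37.471) -> (42.534,45.501) [heading=42, draw]
  FD 3: (42.534,45.501) -> (44.763,47.508) [heading=42, draw]
  FD 1: (44.763,47.508) -> (45.506,48.177) [heading=42, draw]
  FD 12: (45.506,48.177) -> (54.424,56.207) [heading=42, draw]
  -- iteration 4/6 --
  FD 12: (54.424,56.207) -> (63.342,64.237) [heading=42, draw]
  FD 3: (63.342,64.237) -> (65.571,66.244) [heading=42, draw]
  FD 1: (65.571,66.244) -> (66.314,66.913) [heading=42, draw]
  FD 12: (66.314,66.913) -> (75.232,74.943) [heading=42, draw]
  -- iteration 5/6 --
  FD 12: (75.232,74.943) -> (84.15,82.972) [heading=42, draw]
  FD 3: (84.15,82.972) -> (86.379,84.98) [heading=42, draw]
  FD 1: (86.379,84.98) -> (87.123,85.649) [heading=42, draw]
  FD 12: (87.123,85.649) -> (96.04,93.678) [heading=42, draw]
  -- iteration 6/6 --
  FD 12: (96.04,93.678) -> (104.958,101.708) [heading=42, draw]
  FD 3: (104.958,101.708) -> (107.187,103.715) [heading=42, draw]
  FD 1: (107.187,103.715) -> (107.931,104.384) [heading=42, draw]
  FD 12: (107.931,104.384) -> (116.848,112.414) [heading=42, draw]
]
FD 2: (116.848,112.414) -> (118.335,113.752) [heading=42, draw]
FD 8: (118.335,113.752) -> (124.28,119.105) [heading=42, draw]
RT 270: heading 42 -> 132
Final: pos=(124.28,119.105), heading=132, 28 segment(s) drawn

Segment endpoints: x in {-8, 0, 0.918, 3.147, 3.89, 12, 12.808, 21.726, 23.955, 24.698, 33.616, 42.534, 44.763, 45.506, 54.424, 63.342, 65.571, 66.314, 75.232, 84.15, 86.379, 87.123, 96.04, 104.958, 107.187, 107.931, 116.848, 118.335, 124.28}, y in {0, 8.03, 10.037, 10.706, 18.736, 26.765, 28.773, 29.442, 37.471, 45.501, 47.508, 48.177, 56.207, 64.237, 66.244, 66.913, 74.943, 82.972, 84.98, 85.649, 93.678, 101.708, 103.715, 104.384, 112.414, 113.752, 119.105}
xmin=-8, ymin=0, xmax=124.28, ymax=119.105

Answer: -8 0 124.28 119.105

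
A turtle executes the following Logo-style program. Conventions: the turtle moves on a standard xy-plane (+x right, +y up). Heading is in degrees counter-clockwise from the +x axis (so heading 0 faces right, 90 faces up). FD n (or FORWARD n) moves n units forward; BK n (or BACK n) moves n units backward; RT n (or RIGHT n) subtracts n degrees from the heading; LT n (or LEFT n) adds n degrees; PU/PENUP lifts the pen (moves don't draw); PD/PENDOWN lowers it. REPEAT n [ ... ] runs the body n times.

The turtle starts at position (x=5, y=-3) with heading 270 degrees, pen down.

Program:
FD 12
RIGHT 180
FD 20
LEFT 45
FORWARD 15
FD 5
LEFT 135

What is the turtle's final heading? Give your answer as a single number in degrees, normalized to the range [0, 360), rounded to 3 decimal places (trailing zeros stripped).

Answer: 270

Derivation:
Executing turtle program step by step:
Start: pos=(5,-3), heading=270, pen down
FD 12: (5,-3) -> (5,-15) [heading=270, draw]
RT 180: heading 270 -> 90
FD 20: (5,-15) -> (5,5) [heading=90, draw]
LT 45: heading 90 -> 135
FD 15: (5,5) -> (-5.607,15.607) [heading=135, draw]
FD 5: (-5.607,15.607) -> (-9.142,19.142) [heading=135, draw]
LT 135: heading 135 -> 270
Final: pos=(-9.142,19.142), heading=270, 4 segment(s) drawn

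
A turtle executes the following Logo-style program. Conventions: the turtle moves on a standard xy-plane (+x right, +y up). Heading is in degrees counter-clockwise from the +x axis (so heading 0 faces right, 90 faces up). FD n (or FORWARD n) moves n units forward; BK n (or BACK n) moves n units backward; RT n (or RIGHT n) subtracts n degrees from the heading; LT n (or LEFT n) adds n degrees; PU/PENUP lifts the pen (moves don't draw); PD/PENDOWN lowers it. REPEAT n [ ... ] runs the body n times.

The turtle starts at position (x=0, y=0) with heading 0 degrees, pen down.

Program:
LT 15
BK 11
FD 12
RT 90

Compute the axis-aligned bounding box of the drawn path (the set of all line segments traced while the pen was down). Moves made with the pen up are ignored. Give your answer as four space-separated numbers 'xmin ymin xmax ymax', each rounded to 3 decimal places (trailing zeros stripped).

Answer: -10.625 -2.847 0.966 0.259

Derivation:
Executing turtle program step by step:
Start: pos=(0,0), heading=0, pen down
LT 15: heading 0 -> 15
BK 11: (0,0) -> (-10.625,-2.847) [heading=15, draw]
FD 12: (-10.625,-2.847) -> (0.966,0.259) [heading=15, draw]
RT 90: heading 15 -> 285
Final: pos=(0.966,0.259), heading=285, 2 segment(s) drawn

Segment endpoints: x in {-10.625, 0, 0.966}, y in {-2.847, 0, 0.259}
xmin=-10.625, ymin=-2.847, xmax=0.966, ymax=0.259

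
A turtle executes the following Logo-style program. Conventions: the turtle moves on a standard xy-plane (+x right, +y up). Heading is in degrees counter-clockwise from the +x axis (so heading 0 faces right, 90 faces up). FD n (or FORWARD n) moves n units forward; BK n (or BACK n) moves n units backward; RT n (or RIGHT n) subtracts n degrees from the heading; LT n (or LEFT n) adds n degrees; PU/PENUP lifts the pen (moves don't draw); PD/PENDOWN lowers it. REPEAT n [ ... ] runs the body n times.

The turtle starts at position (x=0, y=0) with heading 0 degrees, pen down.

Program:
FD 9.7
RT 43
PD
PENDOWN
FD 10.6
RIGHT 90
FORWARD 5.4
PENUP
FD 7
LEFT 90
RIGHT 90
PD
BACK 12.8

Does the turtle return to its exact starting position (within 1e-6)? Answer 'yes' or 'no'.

Executing turtle program step by step:
Start: pos=(0,0), heading=0, pen down
FD 9.7: (0,0) -> (9.7,0) [heading=0, draw]
RT 43: heading 0 -> 317
PD: pen down
PD: pen down
FD 10.6: (9.7,0) -> (17.452,-7.229) [heading=317, draw]
RT 90: heading 317 -> 227
FD 5.4: (17.452,-7.229) -> (13.77,-11.178) [heading=227, draw]
PU: pen up
FD 7: (13.77,-11.178) -> (8.996,-16.298) [heading=227, move]
LT 90: heading 227 -> 317
RT 90: heading 317 -> 227
PD: pen down
BK 12.8: (8.996,-16.298) -> (17.725,-6.937) [heading=227, draw]
Final: pos=(17.725,-6.937), heading=227, 4 segment(s) drawn

Start position: (0, 0)
Final position: (17.725, -6.937)
Distance = 19.034; >= 1e-6 -> NOT closed

Answer: no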